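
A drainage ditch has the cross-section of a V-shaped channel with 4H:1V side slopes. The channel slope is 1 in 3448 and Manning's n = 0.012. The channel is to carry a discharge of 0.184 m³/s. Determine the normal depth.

Manning's equation rearranged: A R^(2/3) = nQ / (1·√S) = 0.012 × 0.184 / (√0.00029) = 0.1297.
Trying y = 0.368 m: A R^(2/3) = 0.1717 — too large.
Trying y = 0.246 m: A R^(2/3) = 0.05867 — too small.
Trying y = 0.331 m: A R^(2/3) = 0.1295 — matches.

y_n = 0.331 m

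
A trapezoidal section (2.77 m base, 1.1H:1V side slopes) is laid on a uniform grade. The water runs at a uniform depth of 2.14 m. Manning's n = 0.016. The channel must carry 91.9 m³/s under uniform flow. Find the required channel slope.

S = 0.0141

With bottom width b = 2.77 m and side slope z = 1.1: A = (b + zy)y = (2.77 + 1.1×2.14)×2.14 = 10.97 m²; P = b + 2y√(1+z²) = 2.77 + 2×2.14×1.487 = 9.133 m.
Hydraulic radius R = A/P = 10.97/9.133 = 1.201 m.
From Manning's equation, S = [nQ / (1 A R^(2/3))]² = [0.016 × 91.9 / (1 × 10.97 × 1.201^(2/3))]² = 0.0141.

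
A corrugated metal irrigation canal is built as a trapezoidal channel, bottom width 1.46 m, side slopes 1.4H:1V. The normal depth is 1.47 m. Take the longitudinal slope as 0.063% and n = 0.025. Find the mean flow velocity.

V = 0.86 m/s

With bottom width b = 1.46 m and side slope z = 1.4: A = (b + zy)y = (1.46 + 1.4×1.47)×1.47 = 5.171 m²; P = b + 2y√(1+z²) = 1.46 + 2×1.47×1.72 = 6.518 m.
Hydraulic radius R = A/P = 5.171/6.518 = 0.7934 m.
From Manning's equation, V = (1/n) R^(2/3) S^(1/2) = (1/0.025) × 0.7934^(2/3) × 0.00063^(1/2) = 0.86 m/s.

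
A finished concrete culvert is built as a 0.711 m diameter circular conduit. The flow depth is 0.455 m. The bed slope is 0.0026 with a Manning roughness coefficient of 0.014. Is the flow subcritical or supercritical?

subcritical

For a circular section of diameter D = 0.711 m at depth y = 0.455 m, the central angle is θ = 2 arccos(1 − 2y/D) = 3.709 rad. Then A = (D²/8)(θ − sin θ) = 0.2683 m² and P = Dθ/2 = 1.319 m.
Hydraulic radius R = A/P = 0.2683/1.319 = 0.2035 m.
V = (1/n) R^(2/3) √S = (1/0.014) × 0.2035^(2/3) × √0.0026 = 1.26 m/s. Hydraulic depth D_h = A/T = 0.2683/0.6826 = 0.3931 m.
Froude number Fr = V/√(g·D_h) = 1.26/√(9.81×0.3931) = 0.642, which is less than 1, so the flow is subcritical.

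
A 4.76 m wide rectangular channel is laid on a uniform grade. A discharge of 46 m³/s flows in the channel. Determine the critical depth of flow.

y_c = 2.12 m

For a rectangular channel, critical depth y_c = (q²/g)^(1/3) where q = Q/b = 46/4.76 = 9.664 m²/s.
So y_c = (9.664²/9.81)^(1/3) = 2.12 m.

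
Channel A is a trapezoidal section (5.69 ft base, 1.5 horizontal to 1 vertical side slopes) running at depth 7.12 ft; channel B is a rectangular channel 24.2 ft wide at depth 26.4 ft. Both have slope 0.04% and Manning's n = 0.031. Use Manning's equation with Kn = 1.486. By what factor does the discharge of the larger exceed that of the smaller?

Channel A: With bottom width b = 5.69 ft and side slope z = 1.5: A = (b + zy)y = (5.69 + 1.5×7.12)×7.12 = 116.6 ft²; P = b + 2y√(1+z²) = 5.69 + 2×7.12×1.803 = 31.36 ft. Hydraulic radius R = A/P = 116.6/31.36 = 3.716 ft. Q_A = (1.486/0.031)·116.6·3.716^(2/3)·√0.0004 = 268.1 ft³/s.
Channel B: Flow area A = b·y = 24.2 × 26.4 = 638.9 ft². Wetted perimeter P = b + 2y = 24.2 + 2×26.4 = 77 ft. Hydraulic radius R = A/P = 638.9/77 = 8.297 ft. Q_B = (1.486/0.031)·638.9·8.297^(2/3)·√0.0004 = 2510 ft³/s.
The larger discharge is 2510 ft³/s and the smaller is 268.1 ft³/s; the ratio is 9.36.

9.36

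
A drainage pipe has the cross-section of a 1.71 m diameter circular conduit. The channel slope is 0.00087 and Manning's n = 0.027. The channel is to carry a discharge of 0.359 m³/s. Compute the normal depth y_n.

Manning's equation rearranged: A R^(2/3) = nQ / (1·√S) = 0.027 × 0.359 / (√0.00087) = 0.3286.
Try y = 0.459 m: A R^(2/3) = 0.2054 — low.
Try y = 0.585 m: A R^(2/3) = 0.3282 — matches.

y_n = 0.585 m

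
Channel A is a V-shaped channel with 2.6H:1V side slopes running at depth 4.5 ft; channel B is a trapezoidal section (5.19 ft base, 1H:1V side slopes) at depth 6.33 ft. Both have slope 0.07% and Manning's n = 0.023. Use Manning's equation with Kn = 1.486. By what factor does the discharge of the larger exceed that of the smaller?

1.82

Channel A: For a triangular section with side slope z = 2.6: A = zy² = 2.6×4.5² = 52.65 ft²; P = 2y√(1+z²) = 2×4.5×2.786 = 25.07 ft. Hydraulic radius R = A/P = 52.65/25.07 = 2.1 ft. Q_A = (1.486/0.023)·52.65·2.1^(2/3)·√0.0007 = 147.6 ft³/s.
Channel B: With bottom width b = 5.19 ft and side slope z = 1: A = (b + zy)y = (5.19 + 1×6.33)×6.33 = 72.92 ft²; P = b + 2y√(1+z²) = 5.19 + 2×6.33×1.414 = 23.09 ft. Hydraulic radius R = A/P = 72.92/23.09 = 3.158 ft. Q_B = (1.486/0.023)·72.92·3.158^(2/3)·√0.0007 = 268.3 ft³/s.
The larger discharge is 268.3 ft³/s and the smaller is 147.6 ft³/s; the ratio is 1.82.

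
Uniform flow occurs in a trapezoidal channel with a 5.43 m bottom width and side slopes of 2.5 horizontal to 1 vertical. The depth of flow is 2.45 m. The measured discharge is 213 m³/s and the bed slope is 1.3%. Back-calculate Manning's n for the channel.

With bottom width b = 5.43 m and side slope z = 2.5: A = (b + zy)y = (5.43 + 2.5×2.45)×2.45 = 28.31 m²; P = b + 2y√(1+z²) = 5.43 + 2×2.45×2.693 = 18.62 m.
Hydraulic radius R = A/P = 28.31/18.62 = 1.52 m.
Rearranging Manning's equation: n = (1/Q) A R^(2/3) S^(1/2) = (1/213) × 28.31 × 1.52^(2/3) × √0.013 = 0.02.

n = 0.02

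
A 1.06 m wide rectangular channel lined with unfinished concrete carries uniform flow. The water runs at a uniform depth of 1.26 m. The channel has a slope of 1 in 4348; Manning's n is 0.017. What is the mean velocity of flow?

Flow area A = b·y = 1.06 × 1.26 = 1.336 m². Wetted perimeter P = b + 2y = 1.06 + 2×1.26 = 3.58 m.
Hydraulic radius R = A/P = 1.336/3.58 = 0.3731 m.
From Manning's equation, V = (1/n) R^(2/3) S^(1/2) = (1/0.017) × 0.3731^(2/3) × 0.00023^(1/2) = 0.462 m/s.

V = 0.462 m/s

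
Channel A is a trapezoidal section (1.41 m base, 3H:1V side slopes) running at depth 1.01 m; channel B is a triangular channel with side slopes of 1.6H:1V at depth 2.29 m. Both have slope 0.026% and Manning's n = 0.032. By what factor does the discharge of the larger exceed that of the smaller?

2.65

Channel A: With bottom width b = 1.41 m and side slope z = 3: A = (b + zy)y = (1.41 + 3×1.01)×1.01 = 4.484 m²; P = b + 2y√(1+z²) = 1.41 + 2×1.01×3.162 = 7.798 m. Hydraulic radius R = A/P = 4.484/7.798 = 0.5751 m. Q_A = (1/0.032)·4.484·0.5751^(2/3)·√0.00026 = 1.563 m³/s.
Channel B: For a triangular section with side slope z = 1.6: A = zy² = 1.6×2.29² = 8.391 m²; P = 2y√(1+z²) = 2×2.29×1.887 = 8.642 m. Hydraulic radius R = A/P = 8.391/8.642 = 0.971 m. Q_B = (1/0.032)·8.391·0.971^(2/3)·√0.00026 = 4.146 m³/s.
The larger discharge is 4.146 m³/s and the smaller is 1.563 m³/s; the ratio is 2.65.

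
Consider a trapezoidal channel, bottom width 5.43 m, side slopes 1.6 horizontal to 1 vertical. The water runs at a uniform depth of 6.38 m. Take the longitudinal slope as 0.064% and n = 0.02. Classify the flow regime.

subcritical

With bottom width b = 5.43 m and side slope z = 1.6: A = (b + zy)y = (5.43 + 1.6×6.38)×6.38 = 99.77 m²; P = b + 2y√(1+z²) = 5.43 + 2×6.38×1.887 = 29.51 m.
Hydraulic radius R = A/P = 99.77/29.51 = 3.381 m.
V = (1/n) R^(2/3) √S = (1/0.02) × 3.381^(2/3) × √0.00064 = 2.85 m/s. Hydraulic depth D_h = A/T = 99.77/25.85 = 3.86 m.
Froude number Fr = V/√(g·D_h) = 2.85/√(9.81×3.86) = 0.463, which is less than 1, so the flow is subcritical.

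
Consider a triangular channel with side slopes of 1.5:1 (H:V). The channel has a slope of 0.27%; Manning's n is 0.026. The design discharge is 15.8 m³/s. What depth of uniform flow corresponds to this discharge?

y_n = 2.32 m

Manning's equation rearranged: A R^(2/3) = nQ / (1·√S) = 0.026 × 15.8 / (√0.0027) = 7.906.
Trying y = 2.83 m: A R^(2/3) = 13.39 — over.
Trying y = 1.83 m: A R^(2/3) = 4.188 — short.
Trying y = 2.32 m: A R^(2/3) = 7.885 — ≈ 7.906.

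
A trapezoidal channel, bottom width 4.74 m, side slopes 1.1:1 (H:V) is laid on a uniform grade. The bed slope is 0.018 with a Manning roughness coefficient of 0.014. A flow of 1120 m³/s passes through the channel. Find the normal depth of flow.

Manning's equation rearranged: A R^(2/3) = nQ / (1·√S) = 0.014 × 1120 / (√0.018) = 116.9.
Try y = 4.84 m: A R^(2/3) = 90.83 — short.
Try y = 6.36 m: A R^(2/3) = 160.6 — over.
Try y = 5.47 m: A R^(2/3) = 116.9 — close enough.

y_n = 5.47 m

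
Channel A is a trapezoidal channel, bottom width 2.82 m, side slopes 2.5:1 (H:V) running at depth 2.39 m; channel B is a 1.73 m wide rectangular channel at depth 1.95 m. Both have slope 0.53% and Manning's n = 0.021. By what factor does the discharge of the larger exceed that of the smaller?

Channel A: With bottom width b = 2.82 m and side slope z = 2.5: A = (b + zy)y = (2.82 + 2.5×2.39)×2.39 = 21.02 m²; P = b + 2y√(1+z²) = 2.82 + 2×2.39×2.693 = 15.69 m. Hydraulic radius R = A/P = 21.02/15.69 = 1.34 m. Q_A = (1/0.021)·21.02·1.34^(2/3)·√0.0053 = 88.56 m³/s.
Channel B: Flow area A = b·y = 1.73 × 1.95 = 3.373 m². Wetted perimeter P = b + 2y = 1.73 + 2×1.95 = 5.63 m. Hydraulic radius R = A/P = 3.373/5.63 = 0.5992 m. Q_B = (1/0.021)·3.373·0.5992^(2/3)·√0.0053 = 8.312 m³/s.
The larger discharge is 88.56 m³/s and the smaller is 8.312 m³/s; the ratio is 10.7.

10.7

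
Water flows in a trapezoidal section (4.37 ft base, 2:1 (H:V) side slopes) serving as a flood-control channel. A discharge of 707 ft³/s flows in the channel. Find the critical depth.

At critical depth, Q² T / (g A³) = 1, i.e. A³/T = Q²/g = 707²/32.2 = 15520.
Try y = 6.38 ft: A³/T = 43670 — over.
Try y = 5.02 ft: A³/T = 15480 — ≈ 15520.

y_c = 5.02 ft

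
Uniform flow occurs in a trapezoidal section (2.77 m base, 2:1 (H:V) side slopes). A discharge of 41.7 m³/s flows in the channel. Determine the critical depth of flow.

At critical depth, Q² T / (g A³) = 1, i.e. A³/T = Q²/g = 41.7²/9.81 = 177.3.
At y = 2.29 m: A³/T = 399.7 — too large.
At y = 1.56 m: A³/T = 86.1 — too small.
At y = 1.87 m: A³/T = 176 — ≈ 177.3.

y_c = 1.87 m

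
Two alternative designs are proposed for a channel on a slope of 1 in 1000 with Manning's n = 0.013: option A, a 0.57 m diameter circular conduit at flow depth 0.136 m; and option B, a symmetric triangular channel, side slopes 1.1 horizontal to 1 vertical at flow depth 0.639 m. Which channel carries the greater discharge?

channel B

Channel A: For a circular section of diameter D = 0.57 m at depth y = 0.136 m, the central angle is θ = 2 arccos(1 − 2y/D) = 2.041 rad. Then A = (D²/8)(θ − sin θ) = 0.0467 m² and P = Dθ/2 = 0.5818 m. Hydraulic radius R = A/P = 0.0467/0.5818 = 0.08028 m. Q_A = (1/0.013)·0.0467·0.08028^(2/3)·√0.001 = 0.02114 m³/s.
Channel B: For a triangular section with side slope z = 1.1: A = zy² = 1.1×0.639² = 0.4492 m²; P = 2y√(1+z²) = 2×0.639×1.487 = 1.9 m. Hydraulic radius R = A/P = 0.4492/1.9 = 0.2364 m. Q_B = (1/0.013)·0.4492·0.2364^(2/3)·√0.001 = 0.4177 m³/s.
Q_A = 0.02114 m³/s vs Q_B = 0.4177 m³/s, so channel B carries more.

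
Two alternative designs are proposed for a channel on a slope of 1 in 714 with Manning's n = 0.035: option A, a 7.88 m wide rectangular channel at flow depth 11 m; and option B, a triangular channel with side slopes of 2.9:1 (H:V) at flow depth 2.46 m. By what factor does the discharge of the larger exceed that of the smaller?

Channel A: Flow area A = b·y = 7.88 × 11 = 86.68 m². Wetted perimeter P = b + 2y = 7.88 + 2×11 = 29.88 m. Hydraulic radius R = A/P = 86.68/29.88 = 2.901 m. Q_A = (1/0.035)·86.68·2.901^(2/3)·√0.001401 = 188.5 m³/s.
Channel B: For a triangular section with side slope z = 2.9: A = zy² = 2.9×2.46² = 17.55 m²; P = 2y√(1+z²) = 2×2.46×3.068 = 15.09 m. Hydraulic radius R = A/P = 17.55/15.09 = 1.163 m. Q_B = (1/0.035)·17.55·1.163^(2/3)·√0.001401 = 20.75 m³/s.
The larger discharge is 188.5 m³/s and the smaller is 20.75 m³/s; the ratio is 9.09.

9.09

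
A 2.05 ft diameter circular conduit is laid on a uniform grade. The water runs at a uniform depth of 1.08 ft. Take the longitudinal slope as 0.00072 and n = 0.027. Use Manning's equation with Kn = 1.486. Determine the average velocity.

V = 0.966 ft/s

For a circular section of diameter D = 2.05 ft at depth y = 1.08 ft, the central angle is θ = 2 arccos(1 − 2y/D) = 3.249 rad. Then A = (D²/8)(θ − sin θ) = 1.763 ft² and P = Dθ/2 = 3.33 ft.
Hydraulic radius R = A/P = 1.763/3.33 = 0.5294 ft.
From Manning's equation, V = (1.486/n) R^(2/3) S^(1/2) = (1.486/0.027) × 0.5294^(2/3) × 0.00072^(1/2) = 0.966 ft/s.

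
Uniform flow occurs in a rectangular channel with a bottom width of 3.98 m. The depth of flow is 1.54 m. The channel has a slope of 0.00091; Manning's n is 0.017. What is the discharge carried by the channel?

Flow area A = b·y = 3.98 × 1.54 = 6.129 m². Wetted perimeter P = b + 2y = 3.98 + 2×1.54 = 7.06 m.
Hydraulic radius R = A/P = 6.129/7.06 = 0.8682 m.
Manning's equation: Q = (1/n) A R^(2/3) S^(1/2) = (1/0.017) × 6.129 × 0.8682^(2/3) × 0.00091^(1/2) = 9.9 m³/s.

Q = 9.9 m³/s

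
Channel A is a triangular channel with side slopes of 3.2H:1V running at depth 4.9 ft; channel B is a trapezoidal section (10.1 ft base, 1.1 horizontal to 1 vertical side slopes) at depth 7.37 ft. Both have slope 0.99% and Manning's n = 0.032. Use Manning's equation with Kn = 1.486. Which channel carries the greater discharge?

Channel A: For a triangular section with side slope z = 3.2: A = zy² = 3.2×4.9² = 76.83 ft²; P = 2y√(1+z²) = 2×4.9×3.353 = 32.86 ft. Hydraulic radius R = A/P = 76.83/32.86 = 2.338 ft. Q_A = (1.486/0.032)·76.83·2.338^(2/3)·√0.0099 = 625.4 ft³/s.
Channel B: With bottom width b = 10.1 ft and side slope z = 1.1: A = (b + zy)y = (10.1 + 1.1×7.37)×7.37 = 134.2 ft²; P = b + 2y√(1+z²) = 10.1 + 2×7.37×1.487 = 32.01 ft. Hydraulic radius R = A/P = 134.2/32.01 = 4.192 ft. Q_B = (1.486/0.032)·134.2·4.192^(2/3)·√0.0099 = 1612 ft³/s.
Q_A = 625.4 ft³/s vs Q_B = 1612 ft³/s, so channel B carries more.

channel B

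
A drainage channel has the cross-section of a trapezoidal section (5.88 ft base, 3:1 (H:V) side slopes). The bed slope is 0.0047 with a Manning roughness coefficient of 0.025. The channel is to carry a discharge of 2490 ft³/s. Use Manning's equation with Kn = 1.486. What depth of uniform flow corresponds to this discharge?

Manning's equation rearranged: A R^(2/3) = nQ / (1.486·√S) = 0.025 × 2490 / (1.486 × √0.0047) = 611.
Trying y = 10.1 ft: A R^(2/3) = 1102 — high.
Trying y = 6.99 ft: A R^(2/3) = 452.8 — low.
Trying y = 7.92 ft: A R^(2/3) = 610.5 — close enough.

y_n = 7.92 ft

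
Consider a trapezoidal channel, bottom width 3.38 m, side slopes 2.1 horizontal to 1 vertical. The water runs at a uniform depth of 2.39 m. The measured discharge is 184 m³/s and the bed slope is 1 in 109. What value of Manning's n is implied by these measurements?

With bottom width b = 3.38 m and side slope z = 2.1: A = (b + zy)y = (3.38 + 2.1×2.39)×2.39 = 20.07 m²; P = b + 2y√(1+z²) = 3.38 + 2×2.39×2.326 = 14.5 m.
Hydraulic radius R = A/P = 20.07/14.5 = 1.385 m.
Rearranging Manning's equation: n = (1/Q) A R^(2/3) S^(1/2) = (1/184) × 20.07 × 1.385^(2/3) × √0.009174 = 0.013.

n = 0.013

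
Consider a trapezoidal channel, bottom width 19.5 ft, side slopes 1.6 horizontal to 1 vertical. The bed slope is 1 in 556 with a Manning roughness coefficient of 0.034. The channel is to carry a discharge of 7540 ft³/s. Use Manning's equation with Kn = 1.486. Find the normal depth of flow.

y_n = 18.1 ft

Manning's equation rearranged: A R^(2/3) = nQ / (1.486·√S) = 0.034 × 7540 / (1.486 × √0.001799) = 4068.
Try y = 20.7 ft: A R^(2/3) = 5439 — over.
Try y = 13.7 ft: A R^(2/3) = 2264 — short.
Try y = 18.1 ft: A R^(2/3) = 4068 — close enough.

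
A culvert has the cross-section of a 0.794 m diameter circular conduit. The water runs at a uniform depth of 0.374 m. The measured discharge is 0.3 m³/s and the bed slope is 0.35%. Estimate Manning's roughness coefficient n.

n = 0.015

For a circular section of diameter D = 0.794 m at depth y = 0.374 m, the central angle is θ = 2 arccos(1 − 2y/D) = 3.026 rad. Then A = (D²/8)(θ − sin θ) = 0.2293 m² and P = Dθ/2 = 1.201 m.
Hydraulic radius R = A/P = 0.2293/1.201 = 0.1909 m.
Rearranging Manning's equation: n = (1/Q) A R^(2/3) S^(1/2) = (1/0.3) × 0.2293 × 0.1909^(2/3) × √0.0035 = 0.015.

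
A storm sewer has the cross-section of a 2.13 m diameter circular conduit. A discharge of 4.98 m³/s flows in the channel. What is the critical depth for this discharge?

y_c = 1.05 m

At critical depth, Q² T / (g A³) = 1, i.e. A³/T = Q²/g = 4.98²/9.81 = 2.528.
Try y = 0.787 m: A³/T = 0.8326 — low.
Try y = 1.17 m: A³/T = 3.802 — high.
Try y = 1.05 m: A³/T = 2.515 — matches.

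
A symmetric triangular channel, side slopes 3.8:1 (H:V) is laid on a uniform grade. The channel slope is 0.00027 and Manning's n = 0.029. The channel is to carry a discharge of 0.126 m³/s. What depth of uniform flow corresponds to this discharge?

y_n = 0.414 m

Manning's equation rearranged: A R^(2/3) = nQ / (1·√S) = 0.029 × 0.126 / (√0.00027) = 0.2224.
At y = 0.366 m: A R^(2/3) = 0.1605 — short.
At y = 0.414 m: A R^(2/3) = 0.2229 — matches.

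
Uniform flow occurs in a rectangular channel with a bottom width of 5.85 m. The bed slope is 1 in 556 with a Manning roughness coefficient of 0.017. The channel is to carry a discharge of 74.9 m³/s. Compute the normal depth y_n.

Manning's equation rearranged: A R^(2/3) = nQ / (1·√S) = 0.017 × 74.9 / (√0.001799) = 30.02.
Trying y = 4.31 m: A R^(2/3) = 36.51 — high.
Trying y = 2.6 m: A R^(2/3) = 18.82 — low.
Trying y = 3.7 m: A R^(2/3) = 30.02 — matches.

y_n = 3.7 m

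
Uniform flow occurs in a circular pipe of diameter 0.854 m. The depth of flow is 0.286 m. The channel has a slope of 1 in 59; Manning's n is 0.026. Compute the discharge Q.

For a circular section of diameter D = 0.854 m at depth y = 0.286 m, the central angle is θ = 2 arccos(1 − 2y/D) = 2.469 rad. Then A = (D²/8)(θ − sin θ) = 0.1682 m² and P = Dθ/2 = 1.054 m.
Hydraulic radius R = A/P = 0.1682/1.054 = 0.1596 m.
Manning's equation: Q = (1/n) A R^(2/3) S^(1/2) = (1/0.026) × 0.1682 × 0.1596^(2/3) × 0.01695^(1/2) = 0.248 m³/s.

Q = 0.248 m³/s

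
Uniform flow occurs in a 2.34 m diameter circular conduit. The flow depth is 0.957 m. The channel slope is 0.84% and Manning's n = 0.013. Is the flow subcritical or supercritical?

supercritical

For a circular section of diameter D = 2.34 m at depth y = 0.957 m, the central angle is θ = 2 arccos(1 − 2y/D) = 2.775 rad. Then A = (D²/8)(θ − sin θ) = 1.655 m² and P = Dθ/2 = 3.247 m.
Hydraulic radius R = A/P = 1.655/3.247 = 0.5095 m.
V = (1/n) R^(2/3) √S = (1/0.013) × 0.5095^(2/3) × √0.0084 = 4.498 m/s. Hydraulic depth D_h = A/T = 1.655/2.301 = 0.7191 m.
Froude number Fr = V/√(g·D_h) = 4.498/√(9.81×0.7191) = 1.69, which is greater than 1, so the flow is supercritical.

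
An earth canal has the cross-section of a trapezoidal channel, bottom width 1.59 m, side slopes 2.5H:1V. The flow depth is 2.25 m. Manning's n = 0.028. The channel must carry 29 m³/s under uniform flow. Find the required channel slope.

With bottom width b = 1.59 m and side slope z = 2.5: A = (b + zy)y = (1.59 + 2.5×2.25)×2.25 = 16.23 m²; P = b + 2y√(1+z²) = 1.59 + 2×2.25×2.693 = 13.71 m.
Hydraulic radius R = A/P = 16.23/13.71 = 1.184 m.
From Manning's equation, S = [nQ / (1 A R^(2/3))]² = [0.028 × 29 / (1 × 16.23 × 1.184^(2/3))]² = 0.002.

S = 0.002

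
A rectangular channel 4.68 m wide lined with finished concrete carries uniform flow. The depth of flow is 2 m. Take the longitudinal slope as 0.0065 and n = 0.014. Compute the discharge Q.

Q = 56.7 m³/s

Flow area A = b·y = 4.68 × 2 = 9.36 m². Wetted perimeter P = b + 2y = 4.68 + 2×2 = 8.68 m.
Hydraulic radius R = A/P = 9.36/8.68 = 1.078 m.
Manning's equation: Q = (1/n) A R^(2/3) S^(1/2) = (1/0.014) × 9.36 × 1.078^(2/3) × 0.0065^(1/2) = 56.7 m³/s.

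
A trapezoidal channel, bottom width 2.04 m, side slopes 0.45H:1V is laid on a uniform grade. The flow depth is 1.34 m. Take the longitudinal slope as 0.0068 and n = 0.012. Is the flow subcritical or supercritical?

supercritical

With bottom width b = 2.04 m and side slope z = 0.45: A = (b + zy)y = (2.04 + 0.45×1.34)×1.34 = 3.542 m²; P = b + 2y√(1+z²) = 2.04 + 2×1.34×1.097 = 4.979 m.
Hydraulic radius R = A/P = 3.542/4.979 = 0.7113 m.
V = (1/n) R^(2/3) √S = (1/0.012) × 0.7113^(2/3) × √0.0068 = 5.476 m/s. Hydraulic depth D_h = A/T = 3.542/3.246 = 1.091 m.
Froude number Fr = V/√(g·D_h) = 5.476/√(9.81×1.091) = 1.67, which is greater than 1, so the flow is supercritical.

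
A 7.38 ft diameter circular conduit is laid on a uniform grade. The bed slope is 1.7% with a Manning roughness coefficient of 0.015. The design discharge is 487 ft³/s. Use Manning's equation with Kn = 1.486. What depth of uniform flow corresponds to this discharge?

Manning's equation rearranged: A R^(2/3) = nQ / (1.486·√S) = 0.015 × 487 / (1.486 × √0.017) = 37.7.
At y = 3.1 ft: A R^(2/3) = 23.7 — low.
At y = 4.06 ft: A R^(2/3) = 37.7 — close enough.

y_n = 4.06 ft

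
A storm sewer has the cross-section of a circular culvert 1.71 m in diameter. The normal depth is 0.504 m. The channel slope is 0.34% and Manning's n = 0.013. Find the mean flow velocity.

For a circular section of diameter D = 1.71 m at depth y = 0.504 m, the central angle is θ = 2 arccos(1 − 2y/D) = 2.296 rad. Then A = (D²/8)(θ − sin θ) = 0.5654 m² and P = Dθ/2 = 1.963 m.
Hydraulic radius R = A/P = 0.5654/1.963 = 0.2881 m.
From Manning's equation, V = (1/n) R^(2/3) S^(1/2) = (1/0.013) × 0.2881^(2/3) × 0.0034^(1/2) = 1.96 m/s.

V = 1.96 m/s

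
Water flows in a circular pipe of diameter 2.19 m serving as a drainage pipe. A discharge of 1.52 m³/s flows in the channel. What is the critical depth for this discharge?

At critical depth, Q² T / (g A³) = 1, i.e. A³/T = Q²/g = 1.52²/9.81 = 0.2355.
Try y = 0.695 m: A³/T = 0.5318 — over.
Try y = 0.563 m: A³/T = 0.2348 — ≈ 0.2355.

y_c = 0.563 m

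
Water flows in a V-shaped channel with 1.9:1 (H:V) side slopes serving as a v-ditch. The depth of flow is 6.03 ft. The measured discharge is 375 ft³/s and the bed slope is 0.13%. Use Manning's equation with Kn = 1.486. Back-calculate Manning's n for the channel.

n = 0.019

For a triangular section with side slope z = 1.9: A = zy² = 1.9×6.03² = 69.09 ft²; P = 2y√(1+z²) = 2×6.03×2.147 = 25.89 ft.
Hydraulic radius R = A/P = 69.09/25.89 = 2.668 ft.
Rearranging Manning's equation: n = (1.486/Q) A R^(2/3) S^(1/2) = (1.486/375) × 69.09 × 2.668^(2/3) × √0.0013 = 0.019.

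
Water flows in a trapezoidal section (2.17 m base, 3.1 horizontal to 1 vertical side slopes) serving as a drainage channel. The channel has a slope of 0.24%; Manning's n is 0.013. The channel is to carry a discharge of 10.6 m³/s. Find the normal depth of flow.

Manning's equation rearranged: A R^(2/3) = nQ / (1·√S) = 0.013 × 10.6 / (√0.0024) = 2.813.
Trying y = 0.728 m: A R^(2/3) = 1.938 — short.
Trying y = 0.957 m: A R^(2/3) = 3.438 — over.
Trying y = 0.871 m: A R^(2/3) = 2.816 — ≈ 2.813.

y_n = 0.871 m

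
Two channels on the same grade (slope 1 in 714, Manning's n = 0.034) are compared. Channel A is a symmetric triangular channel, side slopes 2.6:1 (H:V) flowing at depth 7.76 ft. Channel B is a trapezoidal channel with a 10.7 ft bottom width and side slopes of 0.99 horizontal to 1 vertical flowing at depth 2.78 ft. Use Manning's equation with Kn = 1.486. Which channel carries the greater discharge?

Channel A: For a triangular section with side slope z = 2.6: A = zy² = 2.6×7.76² = 156.6 ft²; P = 2y√(1+z²) = 2×7.76×2.786 = 43.23 ft. Hydraulic radius R = A/P = 156.6/43.23 = 3.621 ft. Q_A = (1.486/0.034)·156.6·3.621^(2/3)·√0.001401 = 603.9 ft³/s.
Channel B: With bottom width b = 10.7 ft and side slope z = 0.99: A = (b + zy)y = (10.7 + 0.99×2.78)×2.78 = 37.4 ft²; P = b + 2y√(1+z²) = 10.7 + 2×2.78×1.407 = 18.52 ft. Hydraulic radius R = A/P = 37.4/18.52 = 2.019 ft. Q_B = (1.486/0.034)·37.4·2.019^(2/3)·√0.001401 = 97.71 ft³/s.
Q_A = 603.9 ft³/s vs Q_B = 97.71 ft³/s, so channel A carries more.

channel A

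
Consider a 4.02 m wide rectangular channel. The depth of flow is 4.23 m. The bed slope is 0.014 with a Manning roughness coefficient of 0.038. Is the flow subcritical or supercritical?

subcritical

Flow area A = b·y = 4.02 × 4.23 = 17 m². Wetted perimeter P = b + 2y = 4.02 + 2×4.23 = 12.48 m.
Hydraulic radius R = A/P = 17/12.48 = 1.363 m.
V = (1/n) R^(2/3) √S = (1/0.038) × 1.363^(2/3) × √0.014 = 3.827 m/s. Hydraulic depth D_h = A/T = 17/4.02 = 4.23 m.
Froude number Fr = V/√(g·D_h) = 3.827/√(9.81×4.23) = 0.594, which is less than 1, so the flow is subcritical.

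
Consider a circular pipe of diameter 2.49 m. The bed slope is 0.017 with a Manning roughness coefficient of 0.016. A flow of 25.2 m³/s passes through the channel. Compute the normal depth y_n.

Manning's equation rearranged: A R^(2/3) = nQ / (1·√S) = 0.016 × 25.2 / (√0.017) = 3.092.
Try y = 2.01 m: A R^(2/3) = 3.5 — high.
Try y = 1.8 m: A R^(2/3) = 3.097 — close enough.

y_n = 1.8 m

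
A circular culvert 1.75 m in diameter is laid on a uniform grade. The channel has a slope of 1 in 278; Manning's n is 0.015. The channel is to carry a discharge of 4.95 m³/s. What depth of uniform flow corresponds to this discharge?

Manning's equation rearranged: A R^(2/3) = nQ / (1·√S) = 0.015 × 4.95 / (√0.003597) = 1.238.
Try y = 1.16 m: A R^(2/3) = 1.078 — low.
Try y = 1.42 m: A R^(2/3) = 1.373 — high.
Try y = 1.29 m: A R^(2/3) = 1.238 — matches.

y_n = 1.29 m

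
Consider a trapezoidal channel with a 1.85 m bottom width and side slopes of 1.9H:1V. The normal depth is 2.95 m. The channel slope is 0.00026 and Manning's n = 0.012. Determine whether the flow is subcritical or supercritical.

subcritical

With bottom width b = 1.85 m and side slope z = 1.9: A = (b + zy)y = (1.85 + 1.9×2.95)×2.95 = 21.99 m²; P = b + 2y√(1+z²) = 1.85 + 2×2.95×2.147 = 14.52 m.
Hydraulic radius R = A/P = 21.99/14.52 = 1.515 m.
V = (1/n) R^(2/3) √S = (1/0.012) × 1.515^(2/3) × √0.00026 = 1.772 m/s. Hydraulic depth D_h = A/T = 21.99/13.06 = 1.684 m.
Froude number Fr = V/√(g·D_h) = 1.772/√(9.81×1.684) = 0.436, which is less than 1, so the flow is subcritical.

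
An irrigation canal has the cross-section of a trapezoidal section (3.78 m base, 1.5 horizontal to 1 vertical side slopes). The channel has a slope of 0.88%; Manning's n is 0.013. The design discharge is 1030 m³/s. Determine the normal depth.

y_n = 5.7 m

Manning's equation rearranged: A R^(2/3) = nQ / (1·√S) = 0.013 × 1030 / (√0.0088) = 142.7.
Try y = 4.01 m: A R^(2/3) = 65.5 — too small.
Try y = 7.03 m: A R^(2/3) = 230.3 — too large.
Try y = 5.7 m: A R^(2/3) = 142.5 — ≈ 142.7.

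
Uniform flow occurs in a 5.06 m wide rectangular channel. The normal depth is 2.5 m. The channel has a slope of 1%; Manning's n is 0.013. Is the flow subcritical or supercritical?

Flow area A = b·y = 5.06 × 2.5 = 12.65 m². Wetted perimeter P = b + 2y = 5.06 + 2×2.5 = 10.06 m.
Hydraulic radius R = A/P = 12.65/10.06 = 1.257 m.
V = (1/n) R^(2/3) √S = (1/0.013) × 1.257^(2/3) × √0.01 = 8.962 m/s. Hydraulic depth D_h = A/T = 12.65/5.06 = 2.5 m.
Froude number Fr = V/√(g·D_h) = 8.962/√(9.81×2.5) = 1.81, which is greater than 1, so the flow is supercritical.

supercritical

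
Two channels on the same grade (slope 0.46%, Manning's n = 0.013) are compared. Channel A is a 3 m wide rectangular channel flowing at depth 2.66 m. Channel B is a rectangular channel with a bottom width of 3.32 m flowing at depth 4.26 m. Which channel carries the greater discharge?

channel B

Channel A: Flow area A = b·y = 3 × 2.66 = 7.98 m². Wetted perimeter P = b + 2y = 3 + 2×2.66 = 8.32 m. Hydraulic radius R = A/P = 7.98/8.32 = 0.9591 m. Q_A = (1/0.013)·7.98·0.9591^(2/3)·√0.0046 = 40.49 m³/s.
Channel B: Flow area A = b·y = 3.32 × 4.26 = 14.14 m². Wetted perimeter P = b + 2y = 3.32 + 2×4.26 = 11.84 m. Hydraulic radius R = A/P = 14.14/11.84 = 1.195 m. Q_B = (1/0.013)·14.14·1.195^(2/3)·√0.0046 = 83.07 m³/s.
Q_A = 40.49 m³/s vs Q_B = 83.07 m³/s, so channel B carries more.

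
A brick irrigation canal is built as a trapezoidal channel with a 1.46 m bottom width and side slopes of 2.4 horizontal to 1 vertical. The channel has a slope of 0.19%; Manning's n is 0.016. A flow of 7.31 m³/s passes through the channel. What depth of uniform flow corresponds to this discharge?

Manning's equation rearranged: A R^(2/3) = nQ / (1·√S) = 0.016 × 7.31 / (√0.0019) = 2.683.
At y = 1.22 m: A R^(2/3) = 4.164 — too large.
At y = 0.754 m: A R^(2/3) = 1.465 — too small.
At y = 1 m: A R^(2/3) = 2.683 — close enough.

y_n = 1 m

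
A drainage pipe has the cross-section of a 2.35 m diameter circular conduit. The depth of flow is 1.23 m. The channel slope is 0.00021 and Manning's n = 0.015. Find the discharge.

Q = 1.59 m³/s

For a circular section of diameter D = 2.35 m at depth y = 1.23 m, the central angle is θ = 2 arccos(1 − 2y/D) = 3.235 rad. Then A = (D²/8)(θ − sin θ) = 2.298 m² and P = Dθ/2 = 3.801 m.
Hydraulic radius R = A/P = 2.298/3.801 = 0.6045 m.
Manning's equation: Q = (1/n) A R^(2/3) S^(1/2) = (1/0.015) × 2.298 × 0.6045^(2/3) × 0.00021^(1/2) = 1.59 m³/s.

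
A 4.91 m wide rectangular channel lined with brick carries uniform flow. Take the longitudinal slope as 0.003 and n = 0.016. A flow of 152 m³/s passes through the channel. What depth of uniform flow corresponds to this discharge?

Manning's equation rearranged: A R^(2/3) = nQ / (1·√S) = 0.016 × 152 / (√0.003) = 44.4.
Try y = 5.4 m: A R^(2/3) = 37.58 — short.
Try y = 7.58 m: A R^(2/3) = 56.18 — over.
Try y = 6.21 m: A R^(2/3) = 44.44 — close enough.

y_n = 6.21 m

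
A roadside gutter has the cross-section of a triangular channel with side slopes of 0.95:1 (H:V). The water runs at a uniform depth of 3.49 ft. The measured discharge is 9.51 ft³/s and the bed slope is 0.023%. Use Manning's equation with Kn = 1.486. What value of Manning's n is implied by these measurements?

For a triangular section with side slope z = 0.95: A = zy² = 0.95×3.49² = 11.57 ft²; P = 2y√(1+z²) = 2×3.49×1.379 = 9.628 ft.
Hydraulic radius R = A/P = 11.57/9.628 = 1.202 ft.
Rearranging Manning's equation: n = (1.486/Q) A R^(2/3) S^(1/2) = (1.486/9.51) × 11.57 × 1.202^(2/3) × √0.00023 = 0.031.

n = 0.031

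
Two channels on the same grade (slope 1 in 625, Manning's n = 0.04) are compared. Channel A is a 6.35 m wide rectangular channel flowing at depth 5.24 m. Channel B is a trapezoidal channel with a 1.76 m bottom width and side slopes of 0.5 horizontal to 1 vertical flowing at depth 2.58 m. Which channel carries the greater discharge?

channel A

Channel A: Flow area A = b·y = 6.35 × 5.24 = 33.27 m². Wetted perimeter P = b + 2y = 6.35 + 2×5.24 = 16.83 m. Hydraulic radius R = A/P = 33.27/16.83 = 1.977 m. Q_A = (1/0.04)·33.27·1.977^(2/3)·√0.0016 = 52.41 m³/s.
Channel B: With bottom width b = 1.76 m and side slope z = 0.5: A = (b + zy)y = (1.76 + 0.5×2.58)×2.58 = 7.869 m²; P = b + 2y√(1+z²) = 1.76 + 2×2.58×1.118 = 7.529 m. Hydraulic radius R = A/P = 7.869/7.529 = 1.045 m. Q_B = (1/0.04)·7.869·1.045^(2/3)·√0.0016 = 8.104 m³/s.
Q_A = 52.41 m³/s vs Q_B = 8.104 m³/s, so channel A carries more.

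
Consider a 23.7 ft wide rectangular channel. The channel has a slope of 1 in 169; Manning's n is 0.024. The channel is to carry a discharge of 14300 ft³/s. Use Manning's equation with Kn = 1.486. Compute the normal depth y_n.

y_n = 30.4 ft

Manning's equation rearranged: A R^(2/3) = nQ / (1.486·√S) = 0.024 × 14300 / (1.486 × √0.005917) = 3002.
Trying y = 25.4 ft: A R^(2/3) = 2424 — low.
Trying y = 35 ft: A R^(2/3) = 3550 — high.
Trying y = 30.4 ft: A R^(2/3) = 3007 — matches.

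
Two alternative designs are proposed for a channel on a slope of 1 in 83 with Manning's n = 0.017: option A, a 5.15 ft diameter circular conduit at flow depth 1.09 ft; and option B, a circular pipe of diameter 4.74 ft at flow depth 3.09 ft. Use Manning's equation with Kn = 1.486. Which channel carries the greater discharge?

Channel A: For a circular section of diameter D = 5.15 ft at depth y = 1.09 ft, the central angle is θ = 2 arccos(1 − 2y/D) = 1.912 rad. Then A = (D²/8)(θ − sin θ) = 3.216 ft² and P = Dθ/2 = 4.924 ft. Hydraulic radius R = A/P = 3.216/4.924 = 0.6531 ft. Q_A = (1.486/0.017)·3.216·0.6531^(2/3)·√0.01205 = 23.22 ft³/s.
Channel B: For a circular section of diameter D = 4.74 ft at depth y = 3.09 ft, the central angle is θ = 2 arccos(1 − 2y/D) = 3.759 rad. Then A = (D²/8)(θ − sin θ) = 12.18 ft² and P = Dθ/2 = 8.909 ft. Hydraulic radius R = A/P = 12.18/8.909 = 1.367 ft. Q_B = (1.486/0.017)·12.18·1.367^(2/3)·√0.01205 = 144 ft³/s.
Q_A = 23.22 ft³/s vs Q_B = 144 ft³/s, so channel B carries more.

channel B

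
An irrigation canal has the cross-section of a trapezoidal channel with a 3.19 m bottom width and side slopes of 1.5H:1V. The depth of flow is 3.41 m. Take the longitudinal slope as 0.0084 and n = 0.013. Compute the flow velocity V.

V = 10.5 m/s

With bottom width b = 3.19 m and side slope z = 1.5: A = (b + zy)y = (3.19 + 1.5×3.41)×3.41 = 28.32 m²; P = b + 2y√(1+z²) = 3.19 + 2×3.41×1.803 = 15.48 m.
Hydraulic radius R = A/P = 28.32/15.48 = 1.829 m.
From Manning's equation, V = (1/n) R^(2/3) S^(1/2) = (1/0.013) × 1.829^(2/3) × 0.0084^(1/2) = 10.5 m/s.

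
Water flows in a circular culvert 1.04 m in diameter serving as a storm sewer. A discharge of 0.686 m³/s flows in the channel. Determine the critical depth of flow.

y_c = 0.465 m

At critical depth, Q² T / (g A³) = 1, i.e. A³/T = Q²/g = 0.686²/9.81 = 0.04797.
At y = 0.382 m: A³/T = 0.02259 — low.
At y = 0.509 m: A³/T = 0.0679 — high.
At y = 0.465 m: A³/T = 0.04805 — ≈ 0.04797.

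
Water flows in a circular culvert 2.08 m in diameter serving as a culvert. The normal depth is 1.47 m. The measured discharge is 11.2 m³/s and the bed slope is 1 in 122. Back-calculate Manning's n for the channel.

For a circular section of diameter D = 2.08 m at depth y = 1.47 m, the central angle is θ = 2 arccos(1 − 2y/D) = 3.994 rad. Then A = (D²/8)(θ − sin θ) = 2.567 m² and P = Dθ/2 = 4.154 m.
Hydraulic radius R = A/P = 2.567/4.154 = 0.618 m.
Rearranging Manning's equation: n = (1/Q) A R^(2/3) S^(1/2) = (1/11.2) × 2.567 × 0.618^(2/3) × √0.008197 = 0.0151.

n = 0.0151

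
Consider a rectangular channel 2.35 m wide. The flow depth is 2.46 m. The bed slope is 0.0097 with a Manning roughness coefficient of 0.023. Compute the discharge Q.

Flow area A = b·y = 2.35 × 2.46 = 5.781 m². Wetted perimeter P = b + 2y = 2.35 + 2×2.46 = 7.27 m.
Hydraulic radius R = A/P = 5.781/7.27 = 0.7952 m.
Manning's equation: Q = (1/n) A R^(2/3) S^(1/2) = (1/0.023) × 5.781 × 0.7952^(2/3) × 0.0097^(1/2) = 21.2 m³/s.

Q = 21.2 m³/s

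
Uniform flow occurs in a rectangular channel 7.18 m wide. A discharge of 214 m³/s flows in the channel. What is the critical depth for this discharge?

For a rectangular channel, critical depth y_c = (q²/g)^(1/3) where q = Q/b = 214/7.18 = 29.81 m²/s.
So y_c = (29.81²/9.81)^(1/3) = 4.49 m.

y_c = 4.49 m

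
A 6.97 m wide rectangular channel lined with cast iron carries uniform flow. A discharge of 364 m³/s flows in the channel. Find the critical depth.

y_c = 6.53 m

For a rectangular channel, critical depth y_c = (q²/g)^(1/3) where q = Q/b = 364/6.97 = 52.22 m²/s.
So y_c = (52.22²/9.81)^(1/3) = 6.53 m.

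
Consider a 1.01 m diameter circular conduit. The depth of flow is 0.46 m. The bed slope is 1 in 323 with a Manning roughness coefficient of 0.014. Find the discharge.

For a circular section of diameter D = 1.01 m at depth y = 0.46 m, the central angle is θ = 2 arccos(1 − 2y/D) = 2.963 rad. Then A = (D²/8)(θ − sin θ) = 0.3552 m² and P = Dθ/2 = 1.496 m.
Hydraulic radius R = A/P = 0.3552/1.496 = 0.2374 m.
Manning's equation: Q = (1/n) A R^(2/3) S^(1/2) = (1/0.014) × 0.3552 × 0.2374^(2/3) × 0.003096^(1/2) = 0.541 m³/s.

Q = 0.541 m³/s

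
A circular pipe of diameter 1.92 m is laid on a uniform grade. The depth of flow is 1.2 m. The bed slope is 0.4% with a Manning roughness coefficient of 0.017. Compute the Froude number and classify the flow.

subcritical

For a circular section of diameter D = 1.92 m at depth y = 1.2 m, the central angle is θ = 2 arccos(1 − 2y/D) = 3.647 rad. Then A = (D²/8)(θ − sin θ) = 1.904 m² and P = Dθ/2 = 3.501 m.
Hydraulic radius R = A/P = 1.904/3.501 = 0.5437 m.
V = (1/n) R^(2/3) √S = (1/0.017) × 0.5437^(2/3) × √0.004 = 2.478 m/s. Hydraulic depth D_h = A/T = 1.904/1.859 = 1.024 m.
Froude number Fr = V/√(g·D_h) = 2.478/√(9.81×1.024) = 0.782, which is less than 1, so the flow is subcritical.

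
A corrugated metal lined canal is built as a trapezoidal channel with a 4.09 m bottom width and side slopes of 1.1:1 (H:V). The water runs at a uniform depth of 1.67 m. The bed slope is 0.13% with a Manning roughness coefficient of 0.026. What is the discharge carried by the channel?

With bottom width b = 4.09 m and side slope z = 1.1: A = (b + zy)y = (4.09 + 1.1×1.67)×1.67 = 9.898 m²; P = b + 2y√(1+z²) = 4.09 + 2×1.67×1.487 = 9.055 m.
Hydraulic radius R = A/P = 9.898/9.055 = 1.093 m.
Manning's equation: Q = (1/n) A R^(2/3) S^(1/2) = (1/0.026) × 9.898 × 1.093^(2/3) × 0.0013^(1/2) = 14.6 m³/s.

Q = 14.6 m³/s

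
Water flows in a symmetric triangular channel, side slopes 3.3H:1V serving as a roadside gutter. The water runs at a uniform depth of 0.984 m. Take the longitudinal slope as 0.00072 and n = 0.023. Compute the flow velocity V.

V = 0.706 m/s

For a triangular section with side slope z = 3.3: A = zy² = 3.3×0.984² = 3.195 m²; P = 2y√(1+z²) = 2×0.984×3.448 = 6.786 m.
Hydraulic radius R = A/P = 3.195/6.786 = 0.4709 m.
From Manning's equation, V = (1/n) R^(2/3) S^(1/2) = (1/0.023) × 0.4709^(2/3) × 0.00072^(1/2) = 0.706 m/s.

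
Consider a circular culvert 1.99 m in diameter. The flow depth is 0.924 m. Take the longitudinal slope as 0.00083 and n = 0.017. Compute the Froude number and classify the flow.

subcritical

For a circular section of diameter D = 1.99 m at depth y = 0.924 m, the central angle is θ = 2 arccos(1 − 2y/D) = 2.999 rad. Then A = (D²/8)(θ − sin θ) = 1.414 m² and P = Dθ/2 = 2.984 m.
Hydraulic radius R = A/P = 1.414/2.984 = 0.4739 m.
V = (1/n) R^(2/3) √S = (1/0.017) × 0.4739^(2/3) × √0.00083 = 1.03 m/s. Hydraulic depth D_h = A/T = 1.414/1.985 = 0.7123 m.
Froude number Fr = V/√(g·D_h) = 1.03/√(9.81×0.7123) = 0.39, which is less than 1, so the flow is subcritical.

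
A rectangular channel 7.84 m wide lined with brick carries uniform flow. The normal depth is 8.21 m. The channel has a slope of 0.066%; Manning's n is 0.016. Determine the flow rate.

Q = 198 m³/s

Flow area A = b·y = 7.84 × 8.21 = 64.37 m². Wetted perimeter P = b + 2y = 7.84 + 2×8.21 = 24.26 m.
Hydraulic radius R = A/P = 64.37/24.26 = 2.653 m.
Manning's equation: Q = (1/n) A R^(2/3) S^(1/2) = (1/0.016) × 64.37 × 2.653^(2/3) × 0.00066^(1/2) = 198 m³/s.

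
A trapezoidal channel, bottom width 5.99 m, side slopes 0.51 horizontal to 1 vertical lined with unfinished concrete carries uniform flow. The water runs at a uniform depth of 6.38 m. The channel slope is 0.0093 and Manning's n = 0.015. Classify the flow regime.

supercritical

With bottom width b = 5.99 m and side slope z = 0.51: A = (b + zy)y = (5.99 + 0.51×6.38)×6.38 = 58.98 m²; P = b + 2y√(1+z²) = 5.99 + 2×6.38×1.123 = 20.31 m.
Hydraulic radius R = A/P = 58.98/20.31 = 2.903 m.
V = (1/n) R^(2/3) √S = (1/0.015) × 2.903^(2/3) × √0.0093 = 13.08 m/s. Hydraulic depth D_h = A/T = 58.98/12.5 = 4.719 m.
Froude number Fr = V/√(g·D_h) = 13.08/√(9.81×4.719) = 1.92, which is greater than 1, so the flow is supercritical.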